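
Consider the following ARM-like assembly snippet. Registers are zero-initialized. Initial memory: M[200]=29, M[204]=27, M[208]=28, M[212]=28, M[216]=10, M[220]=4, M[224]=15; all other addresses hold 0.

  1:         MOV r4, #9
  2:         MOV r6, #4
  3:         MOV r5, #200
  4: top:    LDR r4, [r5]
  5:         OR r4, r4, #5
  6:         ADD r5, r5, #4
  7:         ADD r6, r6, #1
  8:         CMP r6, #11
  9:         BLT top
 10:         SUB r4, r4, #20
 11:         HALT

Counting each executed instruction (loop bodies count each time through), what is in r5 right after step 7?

204

r4=9
r6=4
r5=200
r4=M[200]=29
r4=29|5=29
r5=200+4=204
r6=4+1=5
After step 7: r5 = 204.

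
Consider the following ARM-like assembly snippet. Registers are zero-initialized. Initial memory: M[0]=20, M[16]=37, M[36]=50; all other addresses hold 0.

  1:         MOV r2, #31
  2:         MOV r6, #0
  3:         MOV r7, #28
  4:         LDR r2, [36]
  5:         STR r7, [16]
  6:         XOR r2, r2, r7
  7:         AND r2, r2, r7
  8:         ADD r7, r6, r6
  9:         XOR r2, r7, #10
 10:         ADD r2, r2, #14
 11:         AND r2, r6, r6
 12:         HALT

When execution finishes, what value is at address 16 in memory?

28

after MOV r2, #31: r2=31
after MOV r6, #0: r6=0
after MOV r7, #28: r7=28
after LDR r2, [36]: r2=M[36]=50
STR r7, [16] → M[16]=28
after XOR r2, r2, r7: r2=50^28=46
after AND r2, r2, r7: r2=46&28=12
after ADD r7, r6, r6: r7=0+0=0
after XOR r2, r7, #10: r2=0^10=10
after ADD r2, r2, #14: r2=10+14=24
after AND r2, r6, r6: r2=0&0=0
halt.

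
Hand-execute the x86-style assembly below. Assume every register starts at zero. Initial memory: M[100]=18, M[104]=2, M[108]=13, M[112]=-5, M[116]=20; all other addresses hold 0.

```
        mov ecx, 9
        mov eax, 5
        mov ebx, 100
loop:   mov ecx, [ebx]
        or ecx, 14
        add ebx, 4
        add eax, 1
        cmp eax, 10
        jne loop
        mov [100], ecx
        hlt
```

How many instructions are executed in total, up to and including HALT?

35

mov ecx, 9 → ecx=9
mov eax, 5 → eax=5
mov ebx, 100 → ebx=100
mov ecx, [ebx] → ecx=M[100]=18
or ecx, 14 → ecx=18|14=30
add ebx, 4 → ebx=100+4=104
add eax, 1 → eax=5+1=6
cmp eax, 10  (cmp 6,10)
jne loop: taken
mov ecx, [ebx] → ecx=M[104]=2
or ecx, 14 → ecx=2|14=14
add ebx, 4 → ebx=104+4=108
add eax, 1 → eax=6+1=7
cmp eax, 10  (cmp 7,10)
jne loop: taken
mov ecx, [ebx] → ecx=M[108]=13
or ecx, 14 → ecx=13|14=15
add ebx, 4 → ebx=108+4=112
add eax, 1 → eax=7+1=8
cmp eax, 10  (cmp 8,10)
jne loop: taken
mov ecx, [ebx] → ecx=M[112]=-5
or ecx, 14 → ecx=(-5)|14=-1
add ebx, 4 → ebx=112+4=116
add eax, 1 → eax=8+1=9
cmp eax, 10  (cmp 9,10)
jne loop: taken
mov ecx, [ebx] → ecx=M[116]=20
or ecx, 14 → ecx=20|14=30
add ebx, 4 → ebx=116+4=120
add eax, 1 → eax=9+1=10
cmp eax, 10  (cmp 10,10)
jne loop: not taken
mov [100], ecx → M[100]=30
halt.
Total executed instructions: 35.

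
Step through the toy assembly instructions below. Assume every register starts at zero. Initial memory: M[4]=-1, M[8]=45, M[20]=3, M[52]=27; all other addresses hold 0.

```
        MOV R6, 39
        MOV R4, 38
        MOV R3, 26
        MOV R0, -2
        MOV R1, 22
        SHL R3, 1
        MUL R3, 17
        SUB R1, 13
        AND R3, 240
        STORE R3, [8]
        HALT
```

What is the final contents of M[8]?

112

after MOV R6, 39: R6=39
after MOV R4, 38: R4=38
after MOV R3, 26: R3=26
after MOV R0, -2: R0=-2
after MOV R1, 22: R1=22
after SHL R3, 1: R3=26<<1=52
after MUL R3, 17: R3=52*17=884
after SUB R1, 13: R1=22-13=9
after AND R3, 240: R3=884&240=112
STORE R3, [8] → M[8]=112
halt.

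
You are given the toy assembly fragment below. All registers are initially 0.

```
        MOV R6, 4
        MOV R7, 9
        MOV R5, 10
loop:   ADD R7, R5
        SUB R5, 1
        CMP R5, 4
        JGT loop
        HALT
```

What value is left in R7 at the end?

54

R6=4
R7=9
R5=10
R7=9+10=19
R5=10-1=9
CMP R5, 4  (cmp 9,4)
JGT loop: taken
R7=19+9=28
R5=9-1=8
CMP R5, 4  (cmp 8,4)
JGT loop: taken
R7=28+8=36
R5=8-1=7
CMP R5, 4  (cmp 7,4)
JGT loop: taken
R7=36+7=43
R5=7-1=6
CMP R5, 4  (cmp 6,4)
JGT loop: taken
R7=43+6=49
R5=6-1=5
CMP R5, 4  (cmp 5,4)
JGT loop: taken
R7=49+5=54
R5=5-1=4
CMP R5, 4  (cmp 4,4)
JGT loop: not taken
halt.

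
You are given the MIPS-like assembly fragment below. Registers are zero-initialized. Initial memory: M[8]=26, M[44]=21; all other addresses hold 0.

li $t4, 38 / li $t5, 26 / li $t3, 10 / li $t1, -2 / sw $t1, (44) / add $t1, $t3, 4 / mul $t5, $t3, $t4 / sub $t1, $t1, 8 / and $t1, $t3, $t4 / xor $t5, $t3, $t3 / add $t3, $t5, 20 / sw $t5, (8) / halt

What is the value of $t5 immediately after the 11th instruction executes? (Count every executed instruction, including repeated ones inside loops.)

li $t4, 38 → $t4=38
li $t5, 26 → $t5=26
li $t3, 10 → $t3=10
li $t1, -2 → $t1=-2
sw $t1, (44) → M[44]=-2
add $t1, $t3, 4 → $t1=10+4=14
mul $t5, $t3, $t4 → $t5=10*38=380
sub $t1, $t1, 8 → $t1=14-8=6
and $t1, $t3, $t4 → $t1=10&38=2
xor $t5, $t3, $t3 → $t5=10^10=0
add $t3, $t5, 20 → $t3=0+20=20
After step 11: $t5 = 0.

0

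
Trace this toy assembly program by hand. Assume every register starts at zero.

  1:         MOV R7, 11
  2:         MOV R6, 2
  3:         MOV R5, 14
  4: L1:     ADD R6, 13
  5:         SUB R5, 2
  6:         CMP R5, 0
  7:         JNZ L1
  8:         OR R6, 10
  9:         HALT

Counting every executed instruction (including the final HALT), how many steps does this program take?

MOV R7, 11 → R7=11
MOV R6, 2 → R6=2
MOV R5, 14 → R5=14
ADD R6, 13 → R6=2+13=15
SUB R5, 2 → R5=14-2=12
CMP R5, 0  (cmp 12,0)
JNZ L1: taken
ADD R6, 13 → R6=15+13=28
SUB R5, 2 → R5=12-2=10
CMP R5, 0  (cmp 10,0)
JNZ L1: taken
ADD R6, 13 → R6=28+13=41
SUB R5, 2 → R5=10-2=8
CMP R5, 0  (cmp 8,0)
JNZ L1: taken
ADD R6, 13 → R6=41+13=54
SUB R5, 2 → R5=8-2=6
CMP R5, 0  (cmp 6,0)
JNZ L1: taken
ADD R6, 13 → R6=54+13=67
SUB R5, 2 → R5=6-2=4
CMP R5, 0  (cmp 4,0)
JNZ L1: taken
ADD R6, 13 → R6=67+13=80
SUB R5, 2 → R5=4-2=2
CMP R5, 0  (cmp 2,0)
JNZ L1: taken
ADD R6, 13 → R6=80+13=93
SUB R5, 2 → R5=2-2=0
CMP R5, 0  (cmp 0,0)
JNZ L1: not taken
OR R6, 10 → R6=93|10=95
halt.
Total executed instructions: 33.

33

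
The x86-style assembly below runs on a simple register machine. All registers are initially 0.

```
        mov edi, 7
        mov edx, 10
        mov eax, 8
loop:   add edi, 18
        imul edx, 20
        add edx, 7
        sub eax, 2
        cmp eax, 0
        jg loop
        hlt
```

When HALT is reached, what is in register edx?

after mov edi, 7: edi=7
after mov edx, 10: edx=10
after mov eax, 8: eax=8
after add edi, 18: edi=7+18=25
after imul edx, 20: edx=10*20=200
after add edx, 7: edx=200+7=207
after sub eax, 2: eax=8-2=6
cmp eax, 0  (cmp 6,0)
jg loop: taken
after add edi, 18: edi=25+18=43
after imul edx, 20: edx=207*20=4140
after add edx, 7: edx=4140+7=4147
after sub eax, 2: eax=6-2=4
cmp eax, 0  (cmp 4,0)
jg loop: taken
after add edi, 18: edi=43+18=61
after imul edx, 20: edx=4147*20=82940
after add edx, 7: edx=82940+7=82947
after sub eax, 2: eax=4-2=2
cmp eax, 0  (cmp 2,0)
jg loop: taken
after add edi, 18: edi=61+18=79
after imul edx, 20: edx=82947*20=1658940
after add edx, 7: edx=1658940+7=1658947
after sub eax, 2: eax=2-2=0
cmp eax, 0  (cmp 0,0)
jg loop: not taken
halt.

1658947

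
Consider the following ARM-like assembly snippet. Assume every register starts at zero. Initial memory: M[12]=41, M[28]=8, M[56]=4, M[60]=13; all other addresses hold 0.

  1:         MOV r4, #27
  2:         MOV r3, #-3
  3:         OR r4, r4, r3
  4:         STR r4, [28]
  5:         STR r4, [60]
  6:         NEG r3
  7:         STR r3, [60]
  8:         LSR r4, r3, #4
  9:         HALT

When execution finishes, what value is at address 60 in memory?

3

after MOV r4, #27: r4=27
after MOV r3, #-3: r3=-3
after OR r4, r4, r3: r4=27|(-3)=-1
STR r4, [28] → M[28]=-1
STR r4, [60] → M[60]=-1
after NEG r3: r3=-(-3)=3
STR r3, [60] → M[60]=3
after LSR r4, r3, #4: r4=3>>4=0
halt.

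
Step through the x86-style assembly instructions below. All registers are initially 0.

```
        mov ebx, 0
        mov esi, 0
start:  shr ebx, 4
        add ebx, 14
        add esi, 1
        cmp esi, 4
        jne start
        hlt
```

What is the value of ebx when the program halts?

mov ebx, 0 → ebx=0
mov esi, 0 → esi=0
shr ebx, 4 → ebx=0>>4=0
add ebx, 14 → ebx=0+14=14
add esi, 1 → esi=0+1=1
cmp esi, 4  (cmp 1,4)
jne start: taken
shr ebx, 4 → ebx=14>>4=0
add ebx, 14 → ebx=0+14=14
add esi, 1 → esi=1+1=2
cmp esi, 4  (cmp 2,4)
jne start: taken
shr ebx, 4 → ebx=14>>4=0
add ebx, 14 → ebx=0+14=14
add esi, 1 → esi=2+1=3
cmp esi, 4  (cmp 3,4)
jne start: taken
shr ebx, 4 → ebx=14>>4=0
add ebx, 14 → ebx=0+14=14
add esi, 1 → esi=3+1=4
cmp esi, 4  (cmp 4,4)
jne start: not taken
halt.

14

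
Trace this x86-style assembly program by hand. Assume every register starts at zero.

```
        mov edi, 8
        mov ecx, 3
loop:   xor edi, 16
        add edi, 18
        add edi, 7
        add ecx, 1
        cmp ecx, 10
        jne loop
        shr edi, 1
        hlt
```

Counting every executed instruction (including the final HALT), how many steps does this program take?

46

edi=8
ecx=3
edi=8^16=24
edi=24+18=42
edi=42+7=49
ecx=3+1=4
cmp ecx, 10  (cmp 4,10)
jne loop: taken
edi=49^16=33
edi=33+18=51
edi=51+7=58
ecx=4+1=5
cmp ecx, 10  (cmp 5,10)
jne loop: taken
edi=58^16=42
edi=42+18=60
edi=60+7=67
ecx=5+1=6
cmp ecx, 10  (cmp 6,10)
jne loop: taken
edi=67^16=83
edi=83+18=101
edi=101+7=108
ecx=6+1=7
cmp ecx, 10  (cmp 7,10)
jne loop: taken
edi=108^16=124
edi=124+18=142
edi=142+7=149
ecx=7+1=8
cmp ecx, 10  (cmp 8,10)
jne loop: taken
edi=149^16=133
edi=133+18=151
edi=151+7=158
ecx=8+1=9
cmp ecx, 10  (cmp 9,10)
jne loop: taken
edi=158^16=142
edi=142+18=160
edi=160+7=167
ecx=9+1=10
cmp ecx, 10  (cmp 10,10)
jne loop: not taken
edi=167>>1=83
halt.
Total executed instructions: 46.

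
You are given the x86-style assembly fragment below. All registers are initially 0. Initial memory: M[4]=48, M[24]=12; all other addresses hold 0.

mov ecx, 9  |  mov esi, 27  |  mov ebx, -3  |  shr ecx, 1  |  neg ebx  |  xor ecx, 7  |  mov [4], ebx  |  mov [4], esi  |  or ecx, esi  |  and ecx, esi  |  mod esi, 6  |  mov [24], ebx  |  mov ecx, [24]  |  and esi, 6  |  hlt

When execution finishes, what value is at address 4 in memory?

27

mov ecx, 9 → ecx=9
mov esi, 27 → esi=27
mov ebx, -3 → ebx=-3
shr ecx, 1 → ecx=9>>1=4
neg ebx → ebx=-(-3)=3
xor ecx, 7 → ecx=4^7=3
mov [4], ebx → M[4]=3
mov [4], esi → M[4]=27
or ecx, esi → ecx=3|27=27
and ecx, esi → ecx=27&27=27
mod esi, 6 → esi=27%6=3
mov [24], ebx → M[24]=3
mov ecx, [24] → ecx=M[24]=3
and esi, 6 → esi=3&6=2
halt.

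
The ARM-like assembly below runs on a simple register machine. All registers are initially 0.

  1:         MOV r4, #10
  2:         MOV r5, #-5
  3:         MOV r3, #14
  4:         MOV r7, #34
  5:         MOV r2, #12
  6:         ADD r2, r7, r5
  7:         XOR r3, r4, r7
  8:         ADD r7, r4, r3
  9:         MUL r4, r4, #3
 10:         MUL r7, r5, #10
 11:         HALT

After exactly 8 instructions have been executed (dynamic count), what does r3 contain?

r4=10
r5=-5
r3=14
r7=34
r2=12
r2=34+(-5)=29
r3=10^34=40
r7=10+40=50
After step 8: r3 = 40.

40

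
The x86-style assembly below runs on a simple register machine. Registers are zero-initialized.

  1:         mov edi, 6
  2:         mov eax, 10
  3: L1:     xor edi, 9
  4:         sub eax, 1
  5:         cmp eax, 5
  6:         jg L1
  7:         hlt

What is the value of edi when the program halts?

edi=6
eax=10
edi=6^9=15
eax=10-1=9
cmp eax, 5  (cmp 9,5)
jg L1: taken
edi=15^9=6
eax=9-1=8
cmp eax, 5  (cmp 8,5)
jg L1: taken
edi=6^9=15
eax=8-1=7
cmp eax, 5  (cmp 7,5)
jg L1: taken
edi=15^9=6
eax=7-1=6
cmp eax, 5  (cmp 6,5)
jg L1: taken
edi=6^9=15
eax=6-1=5
cmp eax, 5  (cmp 5,5)
jg L1: not taken
halt.

15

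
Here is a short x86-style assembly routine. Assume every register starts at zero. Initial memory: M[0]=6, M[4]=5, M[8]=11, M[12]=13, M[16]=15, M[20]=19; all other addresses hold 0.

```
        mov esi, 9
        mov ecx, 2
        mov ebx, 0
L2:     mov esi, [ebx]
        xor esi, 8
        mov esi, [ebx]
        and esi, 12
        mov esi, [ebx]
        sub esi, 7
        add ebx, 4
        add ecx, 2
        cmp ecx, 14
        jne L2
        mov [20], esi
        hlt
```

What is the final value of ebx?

esi=9
ecx=2
ebx=0
esi=M[0]=6
esi=6^8=14
esi=M[0]=6
esi=6&12=4
esi=M[0]=6
esi=6-7=-1
ebx=0+4=4
ecx=2+2=4
cmp ecx, 14  (cmp 4,14)
jne L2: taken
esi=M[4]=5
esi=5^8=13
esi=M[4]=5
esi=5&12=4
esi=M[4]=5
esi=5-7=-2
ebx=4+4=8
ecx=4+2=6
cmp ecx, 14  (cmp 6,14)
jne L2: taken
esi=M[8]=11
esi=11^8=3
esi=M[8]=11
esi=11&12=8
esi=M[8]=11
esi=11-7=4
ebx=8+4=12
ecx=6+2=8
cmp ecx, 14  (cmp 8,14)
jne L2: taken
esi=M[12]=13
esi=13^8=5
esi=M[12]=13
esi=13&12=12
esi=M[12]=13
esi=13-7=6
ebx=12+4=16
ecx=8+2=10
cmp ecx, 14  (cmp 10,14)
jne L2: taken
esi=M[16]=15
esi=15^8=7
esi=M[16]=15
esi=15&12=12
esi=M[16]=15
esi=15-7=8
ebx=16+4=20
ecx=10+2=12
cmp ecx, 14  (cmp 12,14)
jne L2: taken
esi=M[20]=19
esi=19^8=27
esi=M[20]=19
esi=19&12=0
esi=M[20]=19
esi=19-7=12
ebx=20+4=24
ecx=12+2=14
cmp ecx, 14  (cmp 14,14)
jne L2: not taken
mov [20], esi → M[20]=12
halt.

24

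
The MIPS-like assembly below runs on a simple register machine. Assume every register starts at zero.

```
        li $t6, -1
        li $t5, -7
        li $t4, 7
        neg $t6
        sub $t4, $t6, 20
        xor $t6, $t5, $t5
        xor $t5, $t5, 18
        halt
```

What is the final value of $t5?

-21

li $t6, -1 → $t6=-1
li $t5, -7 → $t5=-7
li $t4, 7 → $t4=7
neg $t6 → $t6=-(-1)=1
sub $t4, $t6, 20 → $t4=1-20=-19
xor $t6, $t5, $t5 → $t6=(-7)^(-7)=0
xor $t5, $t5, 18 → $t5=(-7)^18=-21
halt.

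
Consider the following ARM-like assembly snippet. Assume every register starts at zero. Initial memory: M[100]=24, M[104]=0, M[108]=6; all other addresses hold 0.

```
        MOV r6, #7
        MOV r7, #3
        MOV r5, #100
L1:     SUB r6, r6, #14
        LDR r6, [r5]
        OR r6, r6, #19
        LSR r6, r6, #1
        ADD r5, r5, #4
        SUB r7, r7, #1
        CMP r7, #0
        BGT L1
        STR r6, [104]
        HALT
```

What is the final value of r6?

11

r6=7
r7=3
r5=100
r6=7-14=-7
r6=M[100]=24
r6=24|19=27
r6=27>>1=13
r5=100+4=104
r7=3-1=2
CMP r7, #0  (cmp 2,0)
BGT L1: taken
r6=13-14=-1
r6=M[104]=0
r6=0|19=19
r6=19>>1=9
r5=104+4=108
r7=2-1=1
CMP r7, #0  (cmp 1,0)
BGT L1: taken
r6=9-14=-5
r6=M[108]=6
r6=6|19=23
r6=23>>1=11
r5=108+4=112
r7=1-1=0
CMP r7, #0  (cmp 0,0)
BGT L1: not taken
STR r6, [104] → M[104]=11
halt.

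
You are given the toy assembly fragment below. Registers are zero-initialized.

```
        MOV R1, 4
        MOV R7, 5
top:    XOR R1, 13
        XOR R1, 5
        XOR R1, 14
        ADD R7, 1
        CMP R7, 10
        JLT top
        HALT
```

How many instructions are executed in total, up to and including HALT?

after MOV R1, 4: R1=4
after MOV R7, 5: R7=5
after XOR R1, 13: R1=4^13=9
after XOR R1, 5: R1=9^5=12
after XOR R1, 14: R1=12^14=2
after ADD R7, 1: R7=5+1=6
CMP R7, 10  (cmp 6,10)
JLT top: taken
after XOR R1, 13: R1=2^13=15
after XOR R1, 5: R1=15^5=10
after XOR R1, 14: R1=10^14=4
after ADD R7, 1: R7=6+1=7
CMP R7, 10  (cmp 7,10)
JLT top: taken
after XOR R1, 13: R1=4^13=9
after XOR R1, 5: R1=9^5=12
after XOR R1, 14: R1=12^14=2
after ADD R7, 1: R7=7+1=8
CMP R7, 10  (cmp 8,10)
JLT top: taken
after XOR R1, 13: R1=2^13=15
after XOR R1, 5: R1=15^5=10
after XOR R1, 14: R1=10^14=4
after ADD R7, 1: R7=8+1=9
CMP R7, 10  (cmp 9,10)
JLT top: taken
after XOR R1, 13: R1=4^13=9
after XOR R1, 5: R1=9^5=12
after XOR R1, 14: R1=12^14=2
after ADD R7, 1: R7=9+1=10
CMP R7, 10  (cmp 10,10)
JLT top: not taken
halt.
Total executed instructions: 33.

33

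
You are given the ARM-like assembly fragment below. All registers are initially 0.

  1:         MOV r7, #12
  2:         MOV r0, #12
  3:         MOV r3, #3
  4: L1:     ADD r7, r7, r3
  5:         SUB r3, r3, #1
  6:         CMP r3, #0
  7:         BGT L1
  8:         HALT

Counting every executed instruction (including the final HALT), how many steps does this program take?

16

after MOV r7, #12: r7=12
after MOV r0, #12: r0=12
after MOV r3, #3: r3=3
after ADD r7, r7, r3: r7=12+3=15
after SUB r3, r3, #1: r3=3-1=2
CMP r3, #0  (cmp 2,0)
BGT L1: taken
after ADD r7, r7, r3: r7=15+2=17
after SUB r3, r3, #1: r3=2-1=1
CMP r3, #0  (cmp 1,0)
BGT L1: taken
after ADD r7, r7, r3: r7=17+1=18
after SUB r3, r3, #1: r3=1-1=0
CMP r3, #0  (cmp 0,0)
BGT L1: not taken
halt.
Total executed instructions: 16.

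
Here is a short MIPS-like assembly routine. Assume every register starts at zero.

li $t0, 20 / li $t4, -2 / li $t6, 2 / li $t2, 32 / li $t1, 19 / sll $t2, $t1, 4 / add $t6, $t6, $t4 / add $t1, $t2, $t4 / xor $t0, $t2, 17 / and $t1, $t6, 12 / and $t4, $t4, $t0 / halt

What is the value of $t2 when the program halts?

304

after li $t0, 20: $t0=20
after li $t4, -2: $t4=-2
after li $t6, 2: $t6=2
after li $t2, 32: $t2=32
after li $t1, 19: $t1=19
after sll $t2, $t1, 4: $t2=19<<4=304
after add $t6, $t6, $t4: $t6=2+(-2)=0
after add $t1, $t2, $t4: $t1=304+(-2)=302
after xor $t0, $t2, 17: $t0=304^17=289
after and $t1, $t6, 12: $t1=0&12=0
after and $t4, $t4, $t0: $t4=(-2)&289=288
halt.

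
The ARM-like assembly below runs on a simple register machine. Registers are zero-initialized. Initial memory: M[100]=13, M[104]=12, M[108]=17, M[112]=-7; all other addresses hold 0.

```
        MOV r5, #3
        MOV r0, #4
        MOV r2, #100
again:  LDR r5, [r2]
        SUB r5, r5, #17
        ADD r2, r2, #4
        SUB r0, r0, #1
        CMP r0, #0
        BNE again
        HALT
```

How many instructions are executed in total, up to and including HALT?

28

after MOV r5, #3: r5=3
after MOV r0, #4: r0=4
after MOV r2, #100: r2=100
after LDR r5, [r2]: r5=M[100]=13
after SUB r5, r5, #17: r5=13-17=-4
after ADD r2, r2, #4: r2=100+4=104
after SUB r0, r0, #1: r0=4-1=3
CMP r0, #0  (cmp 3,0)
BNE again: taken
after LDR r5, [r2]: r5=M[104]=12
after SUB r5, r5, #17: r5=12-17=-5
after ADD r2, r2, #4: r2=104+4=108
after SUB r0, r0, #1: r0=3-1=2
CMP r0, #0  (cmp 2,0)
BNE again: taken
after LDR r5, [r2]: r5=M[108]=17
after SUB r5, r5, #17: r5=17-17=0
after ADD r2, r2, #4: r2=108+4=112
after SUB r0, r0, #1: r0=2-1=1
CMP r0, #0  (cmp 1,0)
BNE again: taken
after LDR r5, [r2]: r5=M[112]=-7
after SUB r5, r5, #17: r5=(-7)-17=-24
after ADD r2, r2, #4: r2=112+4=116
after SUB r0, r0, #1: r0=1-1=0
CMP r0, #0  (cmp 0,0)
BNE again: not taken
halt.
Total executed instructions: 28.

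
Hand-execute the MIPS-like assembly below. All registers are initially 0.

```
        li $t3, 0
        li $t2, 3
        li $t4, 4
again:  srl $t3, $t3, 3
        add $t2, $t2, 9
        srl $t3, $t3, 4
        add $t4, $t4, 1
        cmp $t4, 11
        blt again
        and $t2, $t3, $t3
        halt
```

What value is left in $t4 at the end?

11

after li $t3, 0: $t3=0
after li $t2, 3: $t2=3
after li $t4, 4: $t4=4
after srl $t3, $t3, 3: $t3=0>>3=0
after add $t2, $t2, 9: $t2=3+9=12
after srl $t3, $t3, 4: $t3=0>>4=0
after add $t4, $t4, 1: $t4=4+1=5
cmp $t4, 11  (cmp 5,11)
blt again: taken
after srl $t3, $t3, 3: $t3=0>>3=0
after add $t2, $t2, 9: $t2=12+9=21
after srl $t3, $t3, 4: $t3=0>>4=0
after add $t4, $t4, 1: $t4=5+1=6
cmp $t4, 11  (cmp 6,11)
blt again: taken
after srl $t3, $t3, 3: $t3=0>>3=0
after add $t2, $t2, 9: $t2=21+9=30
after srl $t3, $t3, 4: $t3=0>>4=0
after add $t4, $t4, 1: $t4=6+1=7
cmp $t4, 11  (cmp 7,11)
blt again: taken
after srl $t3, $t3, 3: $t3=0>>3=0
after add $t2, $t2, 9: $t2=30+9=39
after srl $t3, $t3, 4: $t3=0>>4=0
after add $t4, $t4, 1: $t4=7+1=8
cmp $t4, 11  (cmp 8,11)
blt again: taken
after srl $t3, $t3, 3: $t3=0>>3=0
after add $t2, $t2, 9: $t2=39+9=48
after srl $t3, $t3, 4: $t3=0>>4=0
after add $t4, $t4, 1: $t4=8+1=9
cmp $t4, 11  (cmp 9,11)
blt again: taken
after srl $t3, $t3, 3: $t3=0>>3=0
after add $t2, $t2, 9: $t2=48+9=57
after srl $t3, $t3, 4: $t3=0>>4=0
after add $t4, $t4, 1: $t4=9+1=10
cmp $t4, 11  (cmp 10,11)
blt again: taken
after srl $t3, $t3, 3: $t3=0>>3=0
after add $t2, $t2, 9: $t2=57+9=66
after srl $t3, $t3, 4: $t3=0>>4=0
after add $t4, $t4, 1: $t4=10+1=11
cmp $t4, 11  (cmp 11,11)
blt again: not taken
after and $t2, $t3, $t3: $t2=0&0=0
halt.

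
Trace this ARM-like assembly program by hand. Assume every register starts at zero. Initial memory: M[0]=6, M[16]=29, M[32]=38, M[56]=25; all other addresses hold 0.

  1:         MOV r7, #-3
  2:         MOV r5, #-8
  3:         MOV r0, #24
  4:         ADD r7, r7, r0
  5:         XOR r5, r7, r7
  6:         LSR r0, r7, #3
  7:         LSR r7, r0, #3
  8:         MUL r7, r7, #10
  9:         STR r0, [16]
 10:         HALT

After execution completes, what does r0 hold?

2

MOV r7, #-3 → r7=-3
MOV r5, #-8 → r5=-8
MOV r0, #24 → r0=24
ADD r7, r7, r0 → r7=(-3)+24=21
XOR r5, r7, r7 → r5=21^21=0
LSR r0, r7, #3 → r0=21>>3=2
LSR r7, r0, #3 → r7=2>>3=0
MUL r7, r7, #10 → r7=0*10=0
STR r0, [16] → M[16]=2
halt.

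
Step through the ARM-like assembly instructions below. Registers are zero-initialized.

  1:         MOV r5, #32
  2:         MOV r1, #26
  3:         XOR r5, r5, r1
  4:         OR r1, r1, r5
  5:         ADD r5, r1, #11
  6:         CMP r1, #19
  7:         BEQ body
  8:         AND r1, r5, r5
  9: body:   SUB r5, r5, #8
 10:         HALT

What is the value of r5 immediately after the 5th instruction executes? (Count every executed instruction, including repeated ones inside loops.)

69

after MOV r5, #32: r5=32
after MOV r1, #26: r1=26
after XOR r5, r5, r1: r5=32^26=58
after OR r1, r1, r5: r1=26|58=58
after ADD r5, r1, #11: r5=58+11=69
After step 5: r5 = 69.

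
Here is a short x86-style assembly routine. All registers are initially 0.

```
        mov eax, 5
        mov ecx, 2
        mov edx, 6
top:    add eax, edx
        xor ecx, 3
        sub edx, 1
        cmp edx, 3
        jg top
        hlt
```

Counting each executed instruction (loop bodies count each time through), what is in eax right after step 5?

eax=5
ecx=2
edx=6
eax=5+6=11
ecx=2^3=1
After step 5: eax = 11.

11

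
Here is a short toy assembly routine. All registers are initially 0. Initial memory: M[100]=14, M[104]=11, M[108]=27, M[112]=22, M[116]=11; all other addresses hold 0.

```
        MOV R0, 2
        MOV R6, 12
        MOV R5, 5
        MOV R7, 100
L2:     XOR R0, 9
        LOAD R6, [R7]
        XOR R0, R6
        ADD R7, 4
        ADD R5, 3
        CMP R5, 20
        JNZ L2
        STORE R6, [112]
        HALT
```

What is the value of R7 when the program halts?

120

MOV R0, 2 → R0=2
MOV R6, 12 → R6=12
MOV R5, 5 → R5=5
MOV R7, 100 → R7=100
XOR R0, 9 → R0=2^9=11
LOAD R6, [R7] → R6=M[100]=14
XOR R0, R6 → R0=11^14=5
ADD R7, 4 → R7=100+4=104
ADD R5, 3 → R5=5+3=8
CMP R5, 20  (cmp 8,20)
JNZ L2: taken
XOR R0, 9 → R0=5^9=12
LOAD R6, [R7] → R6=M[104]=11
XOR R0, R6 → R0=12^11=7
ADD R7, 4 → R7=104+4=108
ADD R5, 3 → R5=8+3=11
CMP R5, 20  (cmp 11,20)
JNZ L2: taken
XOR R0, 9 → R0=7^9=14
LOAD R6, [R7] → R6=M[108]=27
XOR R0, R6 → R0=14^27=21
ADD R7, 4 → R7=108+4=112
ADD R5, 3 → R5=11+3=14
CMP R5, 20  (cmp 14,20)
JNZ L2: taken
XOR R0, 9 → R0=21^9=28
LOAD R6, [R7] → R6=M[112]=22
XOR R0, R6 → R0=28^22=10
ADD R7, 4 → R7=112+4=116
ADD R5, 3 → R5=14+3=17
CMP R5, 20  (cmp 17,20)
JNZ L2: taken
XOR R0, 9 → R0=10^9=3
LOAD R6, [R7] → R6=M[116]=11
XOR R0, R6 → R0=3^11=8
ADD R7, 4 → R7=116+4=120
ADD R5, 3 → R5=17+3=20
CMP R5, 20  (cmp 20,20)
JNZ L2: not taken
STORE R6, [112] → M[112]=11
halt.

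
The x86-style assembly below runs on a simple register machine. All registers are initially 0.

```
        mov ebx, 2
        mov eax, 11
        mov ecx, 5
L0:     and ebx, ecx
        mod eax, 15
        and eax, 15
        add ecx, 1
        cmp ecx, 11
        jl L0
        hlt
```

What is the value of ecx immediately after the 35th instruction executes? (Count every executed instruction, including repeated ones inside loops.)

10

ebx=2
eax=11
ecx=5
ebx=2&5=0
eax=11%15=11
eax=11&15=11
ecx=5+1=6
cmp ecx, 11  (cmp 6,11)
jl L0: taken
ebx=0&6=0
eax=11%15=11
eax=11&15=11
ecx=6+1=7
cmp ecx, 11  (cmp 7,11)
jl L0: taken
ebx=0&7=0
eax=11%15=11
eax=11&15=11
ecx=7+1=8
cmp ecx, 11  (cmp 8,11)
jl L0: taken
ebx=0&8=0
eax=11%15=11
eax=11&15=11
ecx=8+1=9
cmp ecx, 11  (cmp 9,11)
jl L0: taken
ebx=0&9=0
eax=11%15=11
eax=11&15=11
ecx=9+1=10
cmp ecx, 11  (cmp 10,11)
jl L0: taken
ebx=0&10=0
eax=11%15=11
After step 35: ecx = 10.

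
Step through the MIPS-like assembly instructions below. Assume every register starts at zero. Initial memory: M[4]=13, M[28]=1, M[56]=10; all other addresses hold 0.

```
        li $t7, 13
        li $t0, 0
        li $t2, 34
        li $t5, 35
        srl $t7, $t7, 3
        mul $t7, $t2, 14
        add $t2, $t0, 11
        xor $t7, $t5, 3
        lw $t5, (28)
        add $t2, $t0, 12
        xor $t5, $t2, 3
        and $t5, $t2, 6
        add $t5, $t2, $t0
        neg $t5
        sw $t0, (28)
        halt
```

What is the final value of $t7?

32

li $t7, 13 → $t7=13
li $t0, 0 → $t0=0
li $t2, 34 → $t2=34
li $t5, 35 → $t5=35
srl $t7, $t7, 3 → $t7=13>>3=1
mul $t7, $t2, 14 → $t7=34*14=476
add $t2, $t0, 11 → $t2=0+11=11
xor $t7, $t5, 3 → $t7=35^3=32
lw $t5, (28) → $t5=M[28]=1
add $t2, $t0, 12 → $t2=0+12=12
xor $t5, $t2, 3 → $t5=12^3=15
and $t5, $t2, 6 → $t5=12&6=4
add $t5, $t2, $t0 → $t5=12+0=12
neg $t5 → $t5=-(12)=-12
sw $t0, (28) → M[28]=0
halt.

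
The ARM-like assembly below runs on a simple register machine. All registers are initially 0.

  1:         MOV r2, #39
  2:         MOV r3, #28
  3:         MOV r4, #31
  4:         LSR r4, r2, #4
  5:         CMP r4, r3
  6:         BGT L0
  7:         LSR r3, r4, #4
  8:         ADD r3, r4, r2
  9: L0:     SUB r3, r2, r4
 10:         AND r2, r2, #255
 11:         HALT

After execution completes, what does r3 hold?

37

after MOV r2, #39: r2=39
after MOV r3, #28: r3=28
after MOV r4, #31: r4=31
after LSR r4, r2, #4: r4=39>>4=2
CMP r4, r3  (cmp 2,28)
BGT L0: not taken
after LSR r3, r4, #4: r3=2>>4=0
after ADD r3, r4, r2: r3=2+39=41
after SUB r3, r2, r4: r3=39-2=37
after AND r2, r2, #255: r2=39&255=39
halt.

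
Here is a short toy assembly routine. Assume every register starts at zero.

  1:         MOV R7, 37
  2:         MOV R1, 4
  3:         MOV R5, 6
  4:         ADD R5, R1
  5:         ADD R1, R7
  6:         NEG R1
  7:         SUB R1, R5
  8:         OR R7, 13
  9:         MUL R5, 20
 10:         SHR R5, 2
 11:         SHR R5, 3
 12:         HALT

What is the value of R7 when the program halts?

after MOV R7, 37: R7=37
after MOV R1, 4: R1=4
after MOV R5, 6: R5=6
after ADD R5, R1: R5=6+4=10
after ADD R1, R7: R1=4+37=41
after NEG R1: R1=-(41)=-41
after SUB R1, R5: R1=(-41)-10=-51
after OR R7, 13: R7=37|13=45
after MUL R5, 20: R5=10*20=200
after SHR R5, 2: R5=200>>2=50
after SHR R5, 3: R5=50>>3=6
halt.

45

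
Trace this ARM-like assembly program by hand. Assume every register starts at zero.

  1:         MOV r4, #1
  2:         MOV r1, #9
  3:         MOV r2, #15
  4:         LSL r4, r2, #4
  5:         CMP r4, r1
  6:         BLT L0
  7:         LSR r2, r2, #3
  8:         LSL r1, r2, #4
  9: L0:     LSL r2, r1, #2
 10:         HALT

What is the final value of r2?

r4=1
r1=9
r2=15
r4=15<<4=240
CMP r4, r1  (cmp 240,9)
BLT L0: not taken
r2=15>>3=1
r1=1<<4=16
r2=16<<2=64
halt.

64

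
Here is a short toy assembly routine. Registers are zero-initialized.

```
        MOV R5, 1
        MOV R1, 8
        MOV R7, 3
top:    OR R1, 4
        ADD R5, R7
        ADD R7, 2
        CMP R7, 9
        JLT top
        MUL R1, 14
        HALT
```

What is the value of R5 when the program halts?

16

MOV R5, 1 → R5=1
MOV R1, 8 → R1=8
MOV R7, 3 → R7=3
OR R1, 4 → R1=8|4=12
ADD R5, R7 → R5=1+3=4
ADD R7, 2 → R7=3+2=5
CMP R7, 9  (cmp 5,9)
JLT top: taken
OR R1, 4 → R1=12|4=12
ADD R5, R7 → R5=4+5=9
ADD R7, 2 → R7=5+2=7
CMP R7, 9  (cmp 7,9)
JLT top: taken
OR R1, 4 → R1=12|4=12
ADD R5, R7 → R5=9+7=16
ADD R7, 2 → R7=7+2=9
CMP R7, 9  (cmp 9,9)
JLT top: not taken
MUL R1, 14 → R1=12*14=168
halt.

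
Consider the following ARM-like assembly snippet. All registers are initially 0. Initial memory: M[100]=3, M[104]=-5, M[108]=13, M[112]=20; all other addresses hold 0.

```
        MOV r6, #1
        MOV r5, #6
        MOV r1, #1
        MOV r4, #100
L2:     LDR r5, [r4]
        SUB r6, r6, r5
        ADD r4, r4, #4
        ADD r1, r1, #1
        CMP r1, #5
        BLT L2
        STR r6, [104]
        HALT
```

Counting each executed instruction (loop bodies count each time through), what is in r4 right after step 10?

104

r6=1
r5=6
r1=1
r4=100
r5=M[100]=3
r6=1-3=-2
r4=100+4=104
r1=1+1=2
CMP r1, #5  (cmp 2,5)
BLT L2: taken
After step 10: r4 = 104.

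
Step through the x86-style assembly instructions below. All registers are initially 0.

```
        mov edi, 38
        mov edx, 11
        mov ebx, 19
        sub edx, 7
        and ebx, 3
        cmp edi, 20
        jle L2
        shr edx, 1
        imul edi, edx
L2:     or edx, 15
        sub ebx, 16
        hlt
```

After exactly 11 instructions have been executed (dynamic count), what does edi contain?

76

mov edi, 38 → edi=38
mov edx, 11 → edx=11
mov ebx, 19 → ebx=19
sub edx, 7 → edx=11-7=4
and ebx, 3 → ebx=19&3=3
cmp edi, 20  (cmp 38,20)
jle L2: not taken
shr edx, 1 → edx=4>>1=2
imul edi, edx → edi=38*2=76
or edx, 15 → edx=2|15=15
sub ebx, 16 → ebx=3-16=-13
After step 11: edi = 76.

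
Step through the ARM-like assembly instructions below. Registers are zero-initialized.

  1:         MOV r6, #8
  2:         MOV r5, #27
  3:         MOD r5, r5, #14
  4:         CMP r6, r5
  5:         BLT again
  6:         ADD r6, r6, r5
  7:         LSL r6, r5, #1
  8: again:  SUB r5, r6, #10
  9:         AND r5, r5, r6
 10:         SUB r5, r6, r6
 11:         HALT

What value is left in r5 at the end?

0

r6=8
r5=27
r5=27%14=13
CMP r6, r5  (cmp 8,13)
BLT again: taken
r5=8-10=-2
r5=(-2)&8=8
r5=8-8=0
halt.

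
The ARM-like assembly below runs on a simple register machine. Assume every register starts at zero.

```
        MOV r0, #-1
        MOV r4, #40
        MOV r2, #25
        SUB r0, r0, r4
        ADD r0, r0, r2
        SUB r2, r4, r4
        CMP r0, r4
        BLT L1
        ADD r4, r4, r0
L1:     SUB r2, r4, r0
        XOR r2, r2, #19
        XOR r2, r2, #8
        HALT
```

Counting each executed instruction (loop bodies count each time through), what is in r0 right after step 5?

-16

r0=-1
r4=40
r2=25
r0=(-1)-40=-41
r0=(-41)+25=-16
After step 5: r0 = -16.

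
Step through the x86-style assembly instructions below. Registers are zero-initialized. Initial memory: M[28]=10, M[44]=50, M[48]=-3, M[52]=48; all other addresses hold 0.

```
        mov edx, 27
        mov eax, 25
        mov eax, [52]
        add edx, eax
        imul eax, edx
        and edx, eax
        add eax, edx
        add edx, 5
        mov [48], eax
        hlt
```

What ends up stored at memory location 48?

3600

after mov edx, 27: edx=27
after mov eax, 25: eax=25
after mov eax, [52]: eax=M[52]=48
after add edx, eax: edx=27+48=75
after imul eax, edx: eax=48*75=3600
after and edx, eax: edx=75&3600=0
after add eax, edx: eax=3600+0=3600
after add edx, 5: edx=0+5=5
mov [48], eax → M[48]=3600
halt.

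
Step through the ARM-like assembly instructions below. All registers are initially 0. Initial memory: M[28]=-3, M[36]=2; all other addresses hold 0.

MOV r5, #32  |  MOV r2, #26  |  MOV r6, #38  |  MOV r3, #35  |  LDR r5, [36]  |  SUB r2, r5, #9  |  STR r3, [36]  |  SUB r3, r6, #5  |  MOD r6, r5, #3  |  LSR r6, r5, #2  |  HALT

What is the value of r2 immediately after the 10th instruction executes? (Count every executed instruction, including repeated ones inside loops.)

-7

after MOV r5, #32: r5=32
after MOV r2, #26: r2=26
after MOV r6, #38: r6=38
after MOV r3, #35: r3=35
after LDR r5, [36]: r5=M[36]=2
after SUB r2, r5, #9: r2=2-9=-7
STR r3, [36] → M[36]=35
after SUB r3, r6, #5: r3=38-5=33
after MOD r6, r5, #3: r6=2%3=2
after LSR r6, r5, #2: r6=2>>2=0
After step 10: r2 = -7.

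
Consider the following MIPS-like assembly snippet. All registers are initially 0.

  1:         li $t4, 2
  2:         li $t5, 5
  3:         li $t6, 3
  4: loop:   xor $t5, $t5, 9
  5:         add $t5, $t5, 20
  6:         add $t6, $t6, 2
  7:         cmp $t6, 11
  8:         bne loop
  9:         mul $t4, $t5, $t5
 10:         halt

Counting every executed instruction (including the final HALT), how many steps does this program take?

25

$t4=2
$t5=5
$t6=3
$t5=5^9=12
$t5=12+20=32
$t6=3+2=5
cmp $t6, 11  (cmp 5,11)
bne loop: taken
$t5=32^9=41
$t5=41+20=61
$t6=5+2=7
cmp $t6, 11  (cmp 7,11)
bne loop: taken
$t5=61^9=52
$t5=52+20=72
$t6=7+2=9
cmp $t6, 11  (cmp 9,11)
bne loop: taken
$t5=72^9=65
$t5=65+20=85
$t6=9+2=11
cmp $t6, 11  (cmp 11,11)
bne loop: not taken
$t4=85*85=7225
halt.
Total executed instructions: 25.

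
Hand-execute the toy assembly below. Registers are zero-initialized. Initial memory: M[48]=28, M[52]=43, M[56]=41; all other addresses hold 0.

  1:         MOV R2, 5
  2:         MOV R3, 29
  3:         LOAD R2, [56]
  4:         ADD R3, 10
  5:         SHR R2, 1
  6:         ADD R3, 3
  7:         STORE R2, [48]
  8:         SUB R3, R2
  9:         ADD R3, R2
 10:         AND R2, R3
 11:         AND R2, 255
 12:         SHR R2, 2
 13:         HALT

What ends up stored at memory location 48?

after MOV R2, 5: R2=5
after MOV R3, 29: R3=29
after LOAD R2, [56]: R2=M[56]=41
after ADD R3, 10: R3=29+10=39
after SHR R2, 1: R2=41>>1=20
after ADD R3, 3: R3=39+3=42
STORE R2, [48] → M[48]=20
after SUB R3, R2: R3=42-20=22
after ADD R3, R2: R3=22+20=42
after AND R2, R3: R2=20&42=0
after AND R2, 255: R2=0&255=0
after SHR R2, 2: R2=0>>2=0
halt.

20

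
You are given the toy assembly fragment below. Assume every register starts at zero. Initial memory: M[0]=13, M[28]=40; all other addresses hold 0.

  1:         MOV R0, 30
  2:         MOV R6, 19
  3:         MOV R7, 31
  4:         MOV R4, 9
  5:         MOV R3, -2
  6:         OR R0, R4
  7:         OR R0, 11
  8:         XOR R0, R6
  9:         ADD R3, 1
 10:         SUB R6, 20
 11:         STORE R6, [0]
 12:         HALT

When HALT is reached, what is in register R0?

12

MOV R0, 30 → R0=30
MOV R6, 19 → R6=19
MOV R7, 31 → R7=31
MOV R4, 9 → R4=9
MOV R3, -2 → R3=-2
OR R0, R4 → R0=30|9=31
OR R0, 11 → R0=31|11=31
XOR R0, R6 → R0=31^19=12
ADD R3, 1 → R3=(-2)+1=-1
SUB R6, 20 → R6=19-20=-1
STORE R6, [0] → M[0]=-1
halt.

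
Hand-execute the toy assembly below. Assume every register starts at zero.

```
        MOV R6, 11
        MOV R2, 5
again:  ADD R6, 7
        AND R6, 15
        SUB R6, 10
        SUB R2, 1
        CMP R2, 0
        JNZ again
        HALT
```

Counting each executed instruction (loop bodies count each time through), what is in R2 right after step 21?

MOV R6, 11 → R6=11
MOV R2, 5 → R2=5
ADD R6, 7 → R6=11+7=18
AND R6, 15 → R6=18&15=2
SUB R6, 10 → R6=2-10=-8
SUB R2, 1 → R2=5-1=4
CMP R2, 0  (cmp 4,0)
JNZ again: taken
ADD R6, 7 → R6=(-8)+7=-1
AND R6, 15 → R6=(-1)&15=15
SUB R6, 10 → R6=15-10=5
SUB R2, 1 → R2=4-1=3
CMP R2, 0  (cmp 3,0)
JNZ again: taken
ADD R6, 7 → R6=5+7=12
AND R6, 15 → R6=12&15=12
SUB R6, 10 → R6=12-10=2
SUB R2, 1 → R2=3-1=2
CMP R2, 0  (cmp 2,0)
JNZ again: taken
ADD R6, 7 → R6=2+7=9
After step 21: R2 = 2.

2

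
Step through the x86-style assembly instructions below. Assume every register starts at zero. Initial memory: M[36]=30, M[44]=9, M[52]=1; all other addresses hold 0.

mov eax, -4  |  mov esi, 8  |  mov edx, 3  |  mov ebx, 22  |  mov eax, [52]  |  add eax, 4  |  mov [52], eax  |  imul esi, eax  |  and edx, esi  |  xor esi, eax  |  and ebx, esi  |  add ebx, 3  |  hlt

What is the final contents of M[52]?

5

after mov eax, -4: eax=-4
after mov esi, 8: esi=8
after mov edx, 3: edx=3
after mov ebx, 22: ebx=22
after mov eax, [52]: eax=M[52]=1
after add eax, 4: eax=1+4=5
mov [52], eax → M[52]=5
after imul esi, eax: esi=8*5=40
after and edx, esi: edx=3&40=0
after xor esi, eax: esi=40^5=45
after and ebx, esi: ebx=22&45=4
after add ebx, 3: ebx=4+3=7
halt.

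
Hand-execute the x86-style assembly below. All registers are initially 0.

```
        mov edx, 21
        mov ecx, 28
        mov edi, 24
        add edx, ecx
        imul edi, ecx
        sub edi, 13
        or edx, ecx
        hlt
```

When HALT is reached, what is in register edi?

edx=21
ecx=28
edi=24
edx=21+28=49
edi=24*28=672
edi=672-13=659
edx=49|28=61
halt.

659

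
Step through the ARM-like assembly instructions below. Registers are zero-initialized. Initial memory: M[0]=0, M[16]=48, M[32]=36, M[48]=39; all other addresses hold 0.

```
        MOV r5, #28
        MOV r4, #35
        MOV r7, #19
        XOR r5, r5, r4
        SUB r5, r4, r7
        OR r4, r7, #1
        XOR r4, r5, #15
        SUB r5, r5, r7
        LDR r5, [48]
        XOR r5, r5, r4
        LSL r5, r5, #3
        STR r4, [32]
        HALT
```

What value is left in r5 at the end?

MOV r5, #28 → r5=28
MOV r4, #35 → r4=35
MOV r7, #19 → r7=19
XOR r5, r5, r4 → r5=28^35=63
SUB r5, r4, r7 → r5=35-19=16
OR r4, r7, #1 → r4=19|1=19
XOR r4, r5, #15 → r4=16^15=31
SUB r5, r5, r7 → r5=16-19=-3
LDR r5, [48] → r5=M[48]=39
XOR r5, r5, r4 → r5=39^31=56
LSL r5, r5, #3 → r5=56<<3=448
STR r4, [32] → M[32]=31
halt.

448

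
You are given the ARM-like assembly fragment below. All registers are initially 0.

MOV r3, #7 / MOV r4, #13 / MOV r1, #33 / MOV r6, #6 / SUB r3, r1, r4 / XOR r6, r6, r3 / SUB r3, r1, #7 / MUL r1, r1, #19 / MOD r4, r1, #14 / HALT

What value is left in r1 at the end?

627

after MOV r3, #7: r3=7
after MOV r4, #13: r4=13
after MOV r1, #33: r1=33
after MOV r6, #6: r6=6
after SUB r3, r1, r4: r3=33-13=20
after XOR r6, r6, r3: r6=6^20=18
after SUB r3, r1, #7: r3=33-7=26
after MUL r1, r1, #19: r1=33*19=627
after MOD r4, r1, #14: r4=627%14=11
halt.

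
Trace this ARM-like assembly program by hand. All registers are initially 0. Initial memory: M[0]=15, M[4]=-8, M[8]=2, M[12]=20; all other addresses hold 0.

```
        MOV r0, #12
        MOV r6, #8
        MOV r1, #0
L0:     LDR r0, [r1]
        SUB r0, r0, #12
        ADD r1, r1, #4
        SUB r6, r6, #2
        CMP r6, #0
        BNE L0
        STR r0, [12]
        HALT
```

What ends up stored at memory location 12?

8

MOV r0, #12 → r0=12
MOV r6, #8 → r6=8
MOV r1, #0 → r1=0
LDR r0, [r1] → r0=M[0]=15
SUB r0, r0, #12 → r0=15-12=3
ADD r1, r1, #4 → r1=0+4=4
SUB r6, r6, #2 → r6=8-2=6
CMP r6, #0  (cmp 6,0)
BNE L0: taken
LDR r0, [r1] → r0=M[4]=-8
SUB r0, r0, #12 → r0=(-8)-12=-20
ADD r1, r1, #4 → r1=4+4=8
SUB r6, r6, #2 → r6=6-2=4
CMP r6, #0  (cmp 4,0)
BNE L0: taken
LDR r0, [r1] → r0=M[8]=2
SUB r0, r0, #12 → r0=2-12=-10
ADD r1, r1, #4 → r1=8+4=12
SUB r6, r6, #2 → r6=4-2=2
CMP r6, #0  (cmp 2,0)
BNE L0: taken
LDR r0, [r1] → r0=M[12]=20
SUB r0, r0, #12 → r0=20-12=8
ADD r1, r1, #4 → r1=12+4=16
SUB r6, r6, #2 → r6=2-2=0
CMP r6, #0  (cmp 0,0)
BNE L0: not taken
STR r0, [12] → M[12]=8
halt.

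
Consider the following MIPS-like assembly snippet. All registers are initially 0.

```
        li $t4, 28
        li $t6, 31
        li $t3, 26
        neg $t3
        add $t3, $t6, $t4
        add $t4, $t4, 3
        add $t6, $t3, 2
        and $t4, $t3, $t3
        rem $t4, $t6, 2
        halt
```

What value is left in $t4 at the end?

1

$t4=28
$t6=31
$t3=26
$t3=-(26)=-26
$t3=31+28=59
$t4=28+3=31
$t6=59+2=61
$t4=59&59=59
$t4=61%2=1
halt.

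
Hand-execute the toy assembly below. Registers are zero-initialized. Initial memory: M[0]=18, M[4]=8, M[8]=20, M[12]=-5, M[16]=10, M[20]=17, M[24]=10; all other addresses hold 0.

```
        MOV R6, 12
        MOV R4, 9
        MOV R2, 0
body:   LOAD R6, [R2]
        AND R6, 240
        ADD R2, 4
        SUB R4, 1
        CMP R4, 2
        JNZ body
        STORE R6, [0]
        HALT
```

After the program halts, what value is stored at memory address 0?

0

after MOV R6, 12: R6=12
after MOV R4, 9: R4=9
after MOV R2, 0: R2=0
after LOAD R6, [R2]: R6=M[0]=18
after AND R6, 240: R6=18&240=16
after ADD R2, 4: R2=0+4=4
after SUB R4, 1: R4=9-1=8
CMP R4, 2  (cmp 8,2)
JNZ body: taken
after LOAD R6, [R2]: R6=M[4]=8
after AND R6, 240: R6=8&240=0
after ADD R2, 4: R2=4+4=8
after SUB R4, 1: R4=8-1=7
CMP R4, 2  (cmp 7,2)
JNZ body: taken
after LOAD R6, [R2]: R6=M[8]=20
after AND R6, 240: R6=20&240=16
after ADD R2, 4: R2=8+4=12
after SUB R4, 1: R4=7-1=6
CMP R4, 2  (cmp 6,2)
JNZ body: taken
after LOAD R6, [R2]: R6=M[12]=-5
after AND R6, 240: R6=(-5)&240=240
after ADD R2, 4: R2=12+4=16
after SUB R4, 1: R4=6-1=5
CMP R4, 2  (cmp 5,2)
JNZ body: taken
after LOAD R6, [R2]: R6=M[16]=10
after AND R6, 240: R6=10&240=0
after ADD R2, 4: R2=16+4=20
after SUB R4, 1: R4=5-1=4
CMP R4, 2  (cmp 4,2)
JNZ body: taken
after LOAD R6, [R2]: R6=M[20]=17
after AND R6, 240: R6=17&240=16
after ADD R2, 4: R2=20+4=24
after SUB R4, 1: R4=4-1=3
CMP R4, 2  (cmp 3,2)
JNZ body: taken
after LOAD R6, [R2]: R6=M[24]=10
after AND R6, 240: R6=10&240=0
after ADD R2, 4: R2=24+4=28
after SUB R4, 1: R4=3-1=2
CMP R4, 2  (cmp 2,2)
JNZ body: not taken
STORE R6, [0] → M[0]=0
halt.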